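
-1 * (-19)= 19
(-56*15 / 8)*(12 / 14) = -90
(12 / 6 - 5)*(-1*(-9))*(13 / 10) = -351 / 10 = -35.10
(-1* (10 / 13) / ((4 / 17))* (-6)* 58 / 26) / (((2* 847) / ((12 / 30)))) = 1479 / 143143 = 0.01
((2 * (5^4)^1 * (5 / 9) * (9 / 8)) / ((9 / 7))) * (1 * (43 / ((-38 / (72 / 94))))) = -940625 / 1786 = -526.67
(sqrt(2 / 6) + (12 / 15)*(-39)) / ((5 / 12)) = -1872 / 25 + 4*sqrt(3) / 5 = -73.49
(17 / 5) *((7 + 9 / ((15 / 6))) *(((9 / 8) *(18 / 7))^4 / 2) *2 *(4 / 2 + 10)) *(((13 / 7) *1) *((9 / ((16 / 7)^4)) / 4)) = 13613568562971 / 2936012800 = 4636.75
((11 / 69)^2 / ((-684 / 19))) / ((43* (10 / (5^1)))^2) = -121 / 1267644816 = -0.00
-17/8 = -2.12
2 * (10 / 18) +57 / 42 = 311 / 126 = 2.47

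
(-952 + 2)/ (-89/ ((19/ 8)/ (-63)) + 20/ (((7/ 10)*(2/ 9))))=-63175/ 165546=-0.38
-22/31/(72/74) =-407/558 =-0.73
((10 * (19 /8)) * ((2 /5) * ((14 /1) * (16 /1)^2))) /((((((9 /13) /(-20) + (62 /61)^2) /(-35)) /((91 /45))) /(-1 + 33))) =-95921507368960 /1241937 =-77235405.15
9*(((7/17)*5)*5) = 1575/17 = 92.65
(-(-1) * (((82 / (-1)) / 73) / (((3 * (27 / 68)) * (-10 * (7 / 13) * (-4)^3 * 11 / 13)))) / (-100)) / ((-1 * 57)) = -117793 / 207617256000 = -0.00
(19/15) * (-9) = -57/5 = -11.40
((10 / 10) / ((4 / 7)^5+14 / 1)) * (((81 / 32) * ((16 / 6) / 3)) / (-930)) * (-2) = 0.00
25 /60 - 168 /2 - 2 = -1027 /12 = -85.58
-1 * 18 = -18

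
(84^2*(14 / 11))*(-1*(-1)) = 98784 / 11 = 8980.36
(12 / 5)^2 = 144 / 25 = 5.76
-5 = -5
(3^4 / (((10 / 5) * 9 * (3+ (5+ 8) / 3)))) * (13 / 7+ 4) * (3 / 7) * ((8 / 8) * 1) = 3321 / 2156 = 1.54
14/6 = 7/3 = 2.33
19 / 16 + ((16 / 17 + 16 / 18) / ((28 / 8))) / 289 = 841403 / 707472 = 1.19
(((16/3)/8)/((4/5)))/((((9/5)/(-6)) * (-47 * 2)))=25/846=0.03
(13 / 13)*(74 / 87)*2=148 / 87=1.70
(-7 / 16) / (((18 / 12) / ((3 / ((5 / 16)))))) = -14 / 5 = -2.80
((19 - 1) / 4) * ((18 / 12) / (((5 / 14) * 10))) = 189 / 100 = 1.89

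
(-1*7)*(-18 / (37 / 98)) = 12348 / 37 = 333.73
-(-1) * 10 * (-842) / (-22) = 4210 / 11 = 382.73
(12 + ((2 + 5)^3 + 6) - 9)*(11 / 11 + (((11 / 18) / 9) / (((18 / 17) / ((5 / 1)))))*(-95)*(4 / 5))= -5996672 / 729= -8225.89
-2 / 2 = -1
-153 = -153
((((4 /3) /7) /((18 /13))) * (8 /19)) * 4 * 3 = 832 /1197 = 0.70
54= 54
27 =27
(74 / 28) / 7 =37 / 98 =0.38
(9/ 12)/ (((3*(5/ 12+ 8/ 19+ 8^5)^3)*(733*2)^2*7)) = 740772/ 1568532938710479170573314625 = 0.00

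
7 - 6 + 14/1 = 15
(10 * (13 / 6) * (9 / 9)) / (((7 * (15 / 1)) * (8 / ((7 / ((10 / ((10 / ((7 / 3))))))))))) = 13 / 168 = 0.08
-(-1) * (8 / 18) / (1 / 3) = 4 / 3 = 1.33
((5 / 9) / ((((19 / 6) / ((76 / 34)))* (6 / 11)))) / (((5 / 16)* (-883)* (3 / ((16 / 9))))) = -5632 / 3647673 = -0.00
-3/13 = -0.23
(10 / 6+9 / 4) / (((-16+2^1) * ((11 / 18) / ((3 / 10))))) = -423 / 3080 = -0.14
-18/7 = -2.57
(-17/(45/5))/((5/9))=-17/5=-3.40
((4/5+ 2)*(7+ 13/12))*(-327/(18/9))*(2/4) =-74011/40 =-1850.28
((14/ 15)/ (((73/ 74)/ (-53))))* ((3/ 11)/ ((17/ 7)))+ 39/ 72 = -8337229/ 1638120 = -5.09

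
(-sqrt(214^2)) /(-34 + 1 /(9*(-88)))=169488 /26929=6.29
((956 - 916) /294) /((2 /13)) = 130 /147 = 0.88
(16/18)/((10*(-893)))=-4/40185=-0.00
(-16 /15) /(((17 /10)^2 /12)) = -1280 /289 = -4.43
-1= -1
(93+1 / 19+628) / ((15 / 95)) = 13700 / 3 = 4566.67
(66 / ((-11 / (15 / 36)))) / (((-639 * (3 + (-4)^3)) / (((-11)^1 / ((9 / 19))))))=1045 / 701622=0.00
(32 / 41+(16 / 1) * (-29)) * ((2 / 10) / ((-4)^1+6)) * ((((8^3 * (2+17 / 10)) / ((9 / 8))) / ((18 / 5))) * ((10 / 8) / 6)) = -44973056 / 9963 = -4514.01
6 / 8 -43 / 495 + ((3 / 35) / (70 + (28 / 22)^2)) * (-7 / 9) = 5681243 / 8579340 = 0.66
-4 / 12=-1 / 3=-0.33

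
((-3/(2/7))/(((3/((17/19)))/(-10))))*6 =187.89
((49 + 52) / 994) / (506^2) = 101 / 254499784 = 0.00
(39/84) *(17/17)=13/28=0.46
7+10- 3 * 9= -10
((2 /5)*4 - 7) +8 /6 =-61 /15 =-4.07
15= 15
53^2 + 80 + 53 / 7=20276 / 7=2896.57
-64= -64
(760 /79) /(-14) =-380 /553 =-0.69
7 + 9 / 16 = 121 / 16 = 7.56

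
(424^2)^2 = 32319410176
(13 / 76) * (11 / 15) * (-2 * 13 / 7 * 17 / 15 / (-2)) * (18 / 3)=31603 / 19950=1.58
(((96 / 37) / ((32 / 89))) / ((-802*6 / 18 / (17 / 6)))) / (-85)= 267 / 296740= 0.00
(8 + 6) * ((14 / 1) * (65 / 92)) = 3185 / 23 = 138.48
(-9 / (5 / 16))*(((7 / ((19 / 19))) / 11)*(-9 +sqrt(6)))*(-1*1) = -9072 / 55 +1008*sqrt(6) / 55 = -120.05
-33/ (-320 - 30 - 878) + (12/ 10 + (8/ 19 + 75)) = 8941747/ 116660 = 76.65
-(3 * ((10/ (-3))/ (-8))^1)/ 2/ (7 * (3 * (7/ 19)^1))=-95/ 1176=-0.08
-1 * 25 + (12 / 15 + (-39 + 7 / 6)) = -1861 / 30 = -62.03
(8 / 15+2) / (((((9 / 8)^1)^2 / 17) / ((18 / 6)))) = 41344 / 405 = 102.08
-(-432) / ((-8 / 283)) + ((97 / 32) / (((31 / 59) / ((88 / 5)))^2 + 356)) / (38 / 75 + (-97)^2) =-34499079790013180548 / 2257497696116739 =-15282.00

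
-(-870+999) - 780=-909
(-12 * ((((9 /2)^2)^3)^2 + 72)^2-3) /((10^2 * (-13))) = 239299828982035237544259 /5452595200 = 43887327080879.81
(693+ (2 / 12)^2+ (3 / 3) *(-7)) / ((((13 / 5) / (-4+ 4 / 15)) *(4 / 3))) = -172879 / 234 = -738.80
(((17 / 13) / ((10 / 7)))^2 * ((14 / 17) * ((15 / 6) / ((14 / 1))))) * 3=2499 / 6760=0.37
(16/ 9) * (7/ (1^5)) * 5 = 560/ 9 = 62.22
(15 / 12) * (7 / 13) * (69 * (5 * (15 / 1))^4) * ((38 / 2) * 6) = 4355490234375 / 26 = 167518855168.27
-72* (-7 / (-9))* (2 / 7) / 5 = -16 / 5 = -3.20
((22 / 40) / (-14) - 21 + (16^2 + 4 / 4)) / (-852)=-22023 / 79520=-0.28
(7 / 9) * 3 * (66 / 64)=77 / 32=2.41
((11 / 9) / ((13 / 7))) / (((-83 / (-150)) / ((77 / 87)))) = 296450 / 281619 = 1.05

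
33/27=11/9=1.22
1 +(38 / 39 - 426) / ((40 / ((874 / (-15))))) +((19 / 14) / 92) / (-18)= 1557493051 / 2511600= 620.12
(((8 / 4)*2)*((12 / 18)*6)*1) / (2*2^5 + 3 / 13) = 208 / 835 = 0.25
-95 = -95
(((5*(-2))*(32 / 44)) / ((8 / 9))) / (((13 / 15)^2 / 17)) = -185.18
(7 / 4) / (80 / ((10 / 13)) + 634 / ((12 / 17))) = 3 / 1718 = 0.00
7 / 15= 0.47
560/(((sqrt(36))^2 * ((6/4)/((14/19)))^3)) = 1.84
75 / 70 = 15 / 14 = 1.07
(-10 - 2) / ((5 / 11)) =-132 / 5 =-26.40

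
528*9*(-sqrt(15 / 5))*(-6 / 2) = 14256*sqrt(3) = 24692.12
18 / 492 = 3 / 82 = 0.04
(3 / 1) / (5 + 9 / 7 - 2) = 0.70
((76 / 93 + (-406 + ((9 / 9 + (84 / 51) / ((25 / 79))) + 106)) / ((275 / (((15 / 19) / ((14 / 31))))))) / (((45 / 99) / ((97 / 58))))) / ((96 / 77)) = -648086289829 / 209071440000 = -3.10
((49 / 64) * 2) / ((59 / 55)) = 2695 / 1888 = 1.43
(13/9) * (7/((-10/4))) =-182/45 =-4.04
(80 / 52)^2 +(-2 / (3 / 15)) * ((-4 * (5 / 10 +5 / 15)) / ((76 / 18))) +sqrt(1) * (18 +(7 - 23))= 12.26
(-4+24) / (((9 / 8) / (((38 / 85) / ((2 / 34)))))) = 1216 / 9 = 135.11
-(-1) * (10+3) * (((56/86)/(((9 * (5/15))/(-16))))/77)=-832/1419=-0.59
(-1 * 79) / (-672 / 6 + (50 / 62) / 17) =41633 / 58999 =0.71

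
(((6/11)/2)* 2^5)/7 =96/77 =1.25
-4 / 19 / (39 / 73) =-292 / 741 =-0.39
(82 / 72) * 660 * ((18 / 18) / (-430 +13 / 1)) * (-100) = 180.26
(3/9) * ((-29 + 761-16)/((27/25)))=17900/81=220.99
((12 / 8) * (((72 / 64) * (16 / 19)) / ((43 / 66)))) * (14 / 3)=10.18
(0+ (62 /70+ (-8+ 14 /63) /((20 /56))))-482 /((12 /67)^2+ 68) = -192241139 /6871410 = -27.98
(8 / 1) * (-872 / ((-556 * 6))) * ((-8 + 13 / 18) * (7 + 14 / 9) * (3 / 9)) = -4397932 / 101331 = -43.40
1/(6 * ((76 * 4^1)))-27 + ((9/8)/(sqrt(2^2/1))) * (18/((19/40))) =-10367/1824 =-5.68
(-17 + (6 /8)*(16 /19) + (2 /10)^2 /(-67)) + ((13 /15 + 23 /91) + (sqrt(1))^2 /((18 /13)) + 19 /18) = -351138776 /26064675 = -13.47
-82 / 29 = -2.83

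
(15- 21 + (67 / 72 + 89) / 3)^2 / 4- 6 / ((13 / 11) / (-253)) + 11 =1439.18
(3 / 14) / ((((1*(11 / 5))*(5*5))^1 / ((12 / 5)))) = 18 / 1925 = 0.01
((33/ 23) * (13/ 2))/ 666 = 143/ 10212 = 0.01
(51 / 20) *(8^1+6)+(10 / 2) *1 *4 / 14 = 2599 / 70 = 37.13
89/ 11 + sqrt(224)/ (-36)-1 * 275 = -267.32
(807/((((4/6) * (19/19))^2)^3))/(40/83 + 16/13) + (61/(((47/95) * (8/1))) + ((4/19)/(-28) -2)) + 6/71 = 13449347305841/2499599872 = 5380.60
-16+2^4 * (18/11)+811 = 9033/11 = 821.18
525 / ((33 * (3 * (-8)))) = -175 / 264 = -0.66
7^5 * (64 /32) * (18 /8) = 151263 /2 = 75631.50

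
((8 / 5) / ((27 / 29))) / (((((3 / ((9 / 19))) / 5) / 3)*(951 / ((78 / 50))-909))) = -754 / 55461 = -0.01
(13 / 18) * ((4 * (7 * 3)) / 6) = 91 / 9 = 10.11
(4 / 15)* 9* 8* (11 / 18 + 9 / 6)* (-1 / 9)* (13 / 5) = -7904 / 675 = -11.71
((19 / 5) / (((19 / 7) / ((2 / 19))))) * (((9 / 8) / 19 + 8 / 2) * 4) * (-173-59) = -1002008 / 1805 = -555.13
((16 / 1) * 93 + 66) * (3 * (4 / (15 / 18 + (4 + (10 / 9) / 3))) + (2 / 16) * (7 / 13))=53891943 / 14612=3688.20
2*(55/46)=2.39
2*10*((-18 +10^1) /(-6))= 80 /3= 26.67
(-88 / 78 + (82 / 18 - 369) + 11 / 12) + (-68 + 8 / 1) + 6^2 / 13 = -421.89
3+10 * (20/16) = 31/2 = 15.50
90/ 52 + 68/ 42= 1829/ 546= 3.35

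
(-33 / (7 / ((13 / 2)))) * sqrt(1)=-429 / 14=-30.64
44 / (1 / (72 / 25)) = 3168 / 25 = 126.72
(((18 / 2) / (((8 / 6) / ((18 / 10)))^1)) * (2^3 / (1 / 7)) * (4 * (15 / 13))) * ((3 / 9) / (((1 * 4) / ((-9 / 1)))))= -2355.23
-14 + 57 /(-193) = -2759 /193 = -14.30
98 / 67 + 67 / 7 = 5175 / 469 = 11.03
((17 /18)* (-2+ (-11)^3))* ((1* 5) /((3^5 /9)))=-113305 /486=-233.14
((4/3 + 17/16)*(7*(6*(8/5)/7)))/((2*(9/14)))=161/9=17.89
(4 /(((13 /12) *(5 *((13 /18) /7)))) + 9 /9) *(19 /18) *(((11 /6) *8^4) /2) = 32329.88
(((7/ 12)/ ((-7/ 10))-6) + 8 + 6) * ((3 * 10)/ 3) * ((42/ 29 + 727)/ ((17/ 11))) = 49960625/ 1479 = 33780.00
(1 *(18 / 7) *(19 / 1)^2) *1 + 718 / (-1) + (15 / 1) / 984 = 482851 / 2296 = 210.30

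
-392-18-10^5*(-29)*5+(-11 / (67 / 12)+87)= 971478227 / 67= 14499675.03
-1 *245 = -245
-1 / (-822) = 1 / 822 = 0.00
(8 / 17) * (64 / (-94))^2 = 8192 / 37553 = 0.22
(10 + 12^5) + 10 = 248852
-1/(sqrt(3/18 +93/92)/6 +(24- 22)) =-0.46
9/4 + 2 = 17/4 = 4.25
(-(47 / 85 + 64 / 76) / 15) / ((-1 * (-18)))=-751 / 145350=-0.01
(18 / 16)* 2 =2.25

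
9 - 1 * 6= 3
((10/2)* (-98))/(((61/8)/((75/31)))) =-294000/1891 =-155.47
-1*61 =-61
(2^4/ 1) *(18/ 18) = 16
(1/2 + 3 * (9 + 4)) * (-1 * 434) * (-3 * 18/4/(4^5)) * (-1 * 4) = -462861/512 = -904.03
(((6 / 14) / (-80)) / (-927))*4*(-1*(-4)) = 0.00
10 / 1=10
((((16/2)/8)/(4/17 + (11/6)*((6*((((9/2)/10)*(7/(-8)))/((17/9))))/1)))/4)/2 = -340/5597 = -0.06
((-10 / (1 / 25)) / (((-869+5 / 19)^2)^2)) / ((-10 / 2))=3258025 / 37113966160128648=0.00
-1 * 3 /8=-0.38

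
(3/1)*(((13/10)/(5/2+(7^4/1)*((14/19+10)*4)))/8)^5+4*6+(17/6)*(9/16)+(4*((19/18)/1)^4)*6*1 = 11459887252299147823236037964953231584914431927/206901175187119319860142234219085527961600000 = 55.39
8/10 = 4/5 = 0.80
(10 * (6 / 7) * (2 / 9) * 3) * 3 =120 / 7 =17.14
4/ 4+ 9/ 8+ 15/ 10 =29/ 8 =3.62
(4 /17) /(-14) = -2 /119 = -0.02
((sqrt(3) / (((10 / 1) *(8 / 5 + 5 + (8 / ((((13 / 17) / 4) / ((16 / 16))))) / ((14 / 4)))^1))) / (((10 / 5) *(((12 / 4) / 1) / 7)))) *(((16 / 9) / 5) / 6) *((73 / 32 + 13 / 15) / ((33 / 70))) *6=6737549 *sqrt(3) / 451362780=0.03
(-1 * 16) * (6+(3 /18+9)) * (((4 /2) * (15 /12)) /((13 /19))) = -2660 /3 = -886.67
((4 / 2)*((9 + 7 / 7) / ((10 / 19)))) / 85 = 38 / 85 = 0.45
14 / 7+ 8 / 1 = 10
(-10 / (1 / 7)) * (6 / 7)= -60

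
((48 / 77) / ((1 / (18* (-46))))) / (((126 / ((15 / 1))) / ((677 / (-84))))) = 1868520 / 3773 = 495.23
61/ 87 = 0.70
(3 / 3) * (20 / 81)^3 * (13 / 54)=52000 / 14348907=0.00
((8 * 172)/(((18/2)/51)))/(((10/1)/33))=128656/5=25731.20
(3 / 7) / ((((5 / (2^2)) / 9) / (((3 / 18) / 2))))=9 / 35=0.26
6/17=0.35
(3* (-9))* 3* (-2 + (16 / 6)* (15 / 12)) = -108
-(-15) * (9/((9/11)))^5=2415765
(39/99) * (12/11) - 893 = -108001/121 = -892.57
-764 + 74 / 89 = -67922 / 89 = -763.17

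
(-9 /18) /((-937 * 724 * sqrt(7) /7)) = sqrt(7) /1356776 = 0.00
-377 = -377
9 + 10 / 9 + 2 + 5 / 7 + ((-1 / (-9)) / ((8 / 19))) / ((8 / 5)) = 17459 / 1344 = 12.99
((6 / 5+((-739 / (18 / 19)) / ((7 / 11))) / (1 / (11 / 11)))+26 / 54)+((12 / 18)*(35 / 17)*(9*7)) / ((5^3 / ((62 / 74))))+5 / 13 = -94516498049 / 77272650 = -1223.16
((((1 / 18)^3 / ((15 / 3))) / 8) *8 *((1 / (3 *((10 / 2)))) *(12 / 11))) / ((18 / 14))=7 / 3608550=0.00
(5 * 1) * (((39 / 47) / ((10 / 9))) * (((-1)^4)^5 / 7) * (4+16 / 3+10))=3393 / 329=10.31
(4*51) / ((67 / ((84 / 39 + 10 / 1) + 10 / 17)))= 33792 / 871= 38.80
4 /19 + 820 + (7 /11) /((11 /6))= 1886462 /2299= 820.56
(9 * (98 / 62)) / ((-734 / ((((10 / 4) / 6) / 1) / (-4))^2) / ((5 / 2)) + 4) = -55125 / 104834932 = -0.00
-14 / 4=-7 / 2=-3.50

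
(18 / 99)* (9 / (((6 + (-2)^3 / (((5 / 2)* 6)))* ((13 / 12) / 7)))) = 11340 / 5863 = 1.93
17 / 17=1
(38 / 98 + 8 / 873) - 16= -667453 / 42777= -15.60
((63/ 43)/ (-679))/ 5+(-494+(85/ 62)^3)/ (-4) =2442527080677/ 19881321760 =122.86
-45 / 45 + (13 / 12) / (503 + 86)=-7055 / 7068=-1.00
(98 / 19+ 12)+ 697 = 714.16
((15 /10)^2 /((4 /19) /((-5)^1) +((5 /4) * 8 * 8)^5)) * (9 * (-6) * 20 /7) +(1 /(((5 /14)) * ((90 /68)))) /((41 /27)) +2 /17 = 3187013636038979 /2109462755528450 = 1.51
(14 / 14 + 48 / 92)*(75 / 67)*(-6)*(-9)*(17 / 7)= 223.39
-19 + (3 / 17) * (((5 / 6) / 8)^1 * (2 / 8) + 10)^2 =-1.26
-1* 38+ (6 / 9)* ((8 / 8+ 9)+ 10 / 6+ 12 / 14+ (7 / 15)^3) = -2096698 / 70875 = -29.58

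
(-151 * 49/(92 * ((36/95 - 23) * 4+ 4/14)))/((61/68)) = 83645695/84154746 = 0.99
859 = 859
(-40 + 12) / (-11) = 28 / 11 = 2.55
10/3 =3.33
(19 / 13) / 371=19 / 4823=0.00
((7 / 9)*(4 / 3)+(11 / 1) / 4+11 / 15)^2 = 5958481 / 291600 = 20.43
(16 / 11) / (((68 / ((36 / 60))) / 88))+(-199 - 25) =-222.87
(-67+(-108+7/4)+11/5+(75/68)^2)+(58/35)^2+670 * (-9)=-35102781859/5664400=-6197.09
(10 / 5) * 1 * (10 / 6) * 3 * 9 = 90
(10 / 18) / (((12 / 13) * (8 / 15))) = 325 / 288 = 1.13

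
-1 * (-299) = 299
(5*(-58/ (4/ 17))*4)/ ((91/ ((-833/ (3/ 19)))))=11146730/ 39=285813.59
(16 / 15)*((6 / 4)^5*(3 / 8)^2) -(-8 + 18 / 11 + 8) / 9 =6739 / 7040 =0.96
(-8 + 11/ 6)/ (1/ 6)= -37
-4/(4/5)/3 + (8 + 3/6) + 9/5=259/30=8.63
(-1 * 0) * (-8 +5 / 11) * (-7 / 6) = 0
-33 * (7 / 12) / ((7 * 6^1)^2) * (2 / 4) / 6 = -0.00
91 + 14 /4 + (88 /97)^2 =1793789 /18818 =95.32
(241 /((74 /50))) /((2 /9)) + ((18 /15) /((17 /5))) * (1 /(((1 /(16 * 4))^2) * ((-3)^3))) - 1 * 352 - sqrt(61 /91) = 3704873 /11322 - sqrt(5551) /91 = 326.41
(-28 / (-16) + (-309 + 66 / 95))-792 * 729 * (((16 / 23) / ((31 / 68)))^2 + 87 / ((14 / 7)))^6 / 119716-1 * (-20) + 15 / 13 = -912217985052186577255788699302828245717325091043925721 / 20416603769593184775920763175289812342576480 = -44680202219.08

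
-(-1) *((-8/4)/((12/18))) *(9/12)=-9/4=-2.25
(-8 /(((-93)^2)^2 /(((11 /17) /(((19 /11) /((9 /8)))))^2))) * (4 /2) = -14641 /385400089636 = -0.00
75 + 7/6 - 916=-839.83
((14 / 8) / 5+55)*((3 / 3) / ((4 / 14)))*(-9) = -69741 / 40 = -1743.52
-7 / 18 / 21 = -1 / 54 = -0.02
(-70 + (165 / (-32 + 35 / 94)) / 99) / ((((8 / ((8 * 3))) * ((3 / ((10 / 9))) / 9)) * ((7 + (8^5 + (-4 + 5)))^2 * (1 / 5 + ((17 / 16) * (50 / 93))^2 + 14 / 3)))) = -2729240000 / 21734279351742529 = -0.00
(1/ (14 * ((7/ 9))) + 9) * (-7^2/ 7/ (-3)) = 297/ 14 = 21.21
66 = 66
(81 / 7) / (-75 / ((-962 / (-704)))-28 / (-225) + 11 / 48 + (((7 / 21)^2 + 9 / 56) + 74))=140259600 / 239269841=0.59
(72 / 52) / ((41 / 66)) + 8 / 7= 12580 / 3731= 3.37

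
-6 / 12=-1 / 2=-0.50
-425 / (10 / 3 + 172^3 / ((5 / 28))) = -6375 / 427429682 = -0.00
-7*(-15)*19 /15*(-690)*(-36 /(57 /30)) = 1738800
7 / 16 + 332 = 5319 / 16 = 332.44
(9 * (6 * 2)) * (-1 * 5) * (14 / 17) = -444.71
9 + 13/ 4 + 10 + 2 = 97/ 4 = 24.25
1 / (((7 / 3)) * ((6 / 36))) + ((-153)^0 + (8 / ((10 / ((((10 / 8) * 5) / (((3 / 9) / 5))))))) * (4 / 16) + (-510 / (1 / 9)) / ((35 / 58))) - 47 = -213667 / 28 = -7630.96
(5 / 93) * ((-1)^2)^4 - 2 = -181 / 93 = -1.95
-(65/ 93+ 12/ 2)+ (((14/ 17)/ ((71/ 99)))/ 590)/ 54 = -443654603/ 66228090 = -6.70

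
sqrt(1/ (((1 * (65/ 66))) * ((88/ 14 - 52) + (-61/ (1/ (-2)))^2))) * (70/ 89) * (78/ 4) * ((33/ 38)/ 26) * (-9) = -6237 * sqrt(779789010)/ 4566660488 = -0.04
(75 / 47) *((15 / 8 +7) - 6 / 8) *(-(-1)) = 12.97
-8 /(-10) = 4 /5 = 0.80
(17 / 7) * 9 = 153 / 7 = 21.86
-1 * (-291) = 291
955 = 955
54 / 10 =5.40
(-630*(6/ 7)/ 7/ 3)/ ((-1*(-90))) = -2/ 7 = -0.29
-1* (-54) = 54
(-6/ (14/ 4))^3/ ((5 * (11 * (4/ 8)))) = -0.18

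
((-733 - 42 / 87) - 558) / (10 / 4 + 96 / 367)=-27490502 / 58783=-467.66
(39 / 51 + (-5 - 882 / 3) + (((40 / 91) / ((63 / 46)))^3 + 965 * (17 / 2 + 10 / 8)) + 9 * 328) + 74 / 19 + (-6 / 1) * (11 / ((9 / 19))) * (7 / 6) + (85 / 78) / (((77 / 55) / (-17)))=2894770203132465059 / 243449192845404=11890.65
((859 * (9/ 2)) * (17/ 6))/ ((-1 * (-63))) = 14603/ 84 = 173.85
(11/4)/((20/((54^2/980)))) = 8019/19600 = 0.41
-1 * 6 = -6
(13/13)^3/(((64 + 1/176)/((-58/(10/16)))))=-81664/56325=-1.45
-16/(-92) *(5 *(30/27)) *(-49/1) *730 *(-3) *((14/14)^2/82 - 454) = -44386993000/943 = -47069981.97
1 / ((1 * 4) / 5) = 5 / 4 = 1.25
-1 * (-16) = 16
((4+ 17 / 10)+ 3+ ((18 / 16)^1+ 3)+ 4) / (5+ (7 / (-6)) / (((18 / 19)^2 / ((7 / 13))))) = 2126007 / 543355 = 3.91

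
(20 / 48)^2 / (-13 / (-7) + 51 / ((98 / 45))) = 1225 / 178344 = 0.01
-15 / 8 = -1.88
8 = 8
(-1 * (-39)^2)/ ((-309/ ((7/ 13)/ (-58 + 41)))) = -273/ 1751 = -0.16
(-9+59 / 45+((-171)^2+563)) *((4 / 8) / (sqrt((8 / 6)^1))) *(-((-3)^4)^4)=-3206583728073 *sqrt(3) / 10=-555396593574.61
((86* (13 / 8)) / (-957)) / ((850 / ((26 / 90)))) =-7267 / 146421000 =-0.00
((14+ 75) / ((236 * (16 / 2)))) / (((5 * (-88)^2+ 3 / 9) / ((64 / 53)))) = 534 / 363235447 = 0.00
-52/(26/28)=-56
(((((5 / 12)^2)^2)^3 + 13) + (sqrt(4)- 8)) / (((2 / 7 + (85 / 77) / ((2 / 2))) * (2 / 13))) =32.74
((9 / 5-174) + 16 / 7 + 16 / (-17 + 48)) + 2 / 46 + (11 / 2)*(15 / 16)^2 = -2102074327 / 12776960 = -164.52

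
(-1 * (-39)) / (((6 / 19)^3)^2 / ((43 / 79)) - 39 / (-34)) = 894154014286 / 26340420151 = 33.95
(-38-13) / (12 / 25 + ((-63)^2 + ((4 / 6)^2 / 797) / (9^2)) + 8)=-740791575 / 57774189781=-0.01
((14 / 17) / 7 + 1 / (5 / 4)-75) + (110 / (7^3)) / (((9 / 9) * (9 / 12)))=-6442213 / 87465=-73.65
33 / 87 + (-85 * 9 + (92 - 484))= -33542 / 29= -1156.62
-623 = -623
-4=-4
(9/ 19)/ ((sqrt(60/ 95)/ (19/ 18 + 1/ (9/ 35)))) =89*sqrt(57)/ 228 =2.95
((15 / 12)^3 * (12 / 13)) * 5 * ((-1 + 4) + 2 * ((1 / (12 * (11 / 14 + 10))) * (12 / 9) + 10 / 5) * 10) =36698125 / 94224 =389.48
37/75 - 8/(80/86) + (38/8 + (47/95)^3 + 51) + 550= 6150099311/10288500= 597.76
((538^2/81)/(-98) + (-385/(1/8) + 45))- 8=-12222389/3969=-3079.46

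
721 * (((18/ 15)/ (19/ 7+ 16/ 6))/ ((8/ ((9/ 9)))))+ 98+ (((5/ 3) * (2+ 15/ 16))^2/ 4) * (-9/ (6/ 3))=105452211/ 1157120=91.13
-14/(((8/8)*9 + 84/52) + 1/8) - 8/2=-5924/1117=-5.30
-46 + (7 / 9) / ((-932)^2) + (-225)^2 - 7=395352476359 / 7817616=50572.00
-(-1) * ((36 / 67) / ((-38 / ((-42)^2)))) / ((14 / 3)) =-5.34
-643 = -643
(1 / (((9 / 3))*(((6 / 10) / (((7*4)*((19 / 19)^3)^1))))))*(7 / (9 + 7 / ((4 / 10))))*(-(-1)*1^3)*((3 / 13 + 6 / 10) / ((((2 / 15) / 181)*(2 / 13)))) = 1596420 / 53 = 30121.13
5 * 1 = 5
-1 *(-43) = 43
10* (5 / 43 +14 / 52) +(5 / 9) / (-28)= 540265 / 140868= 3.84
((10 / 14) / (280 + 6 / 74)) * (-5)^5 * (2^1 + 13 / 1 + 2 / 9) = -79203125 / 652869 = -121.32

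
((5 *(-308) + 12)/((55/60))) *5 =-91680/11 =-8334.55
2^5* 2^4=512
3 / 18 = 0.17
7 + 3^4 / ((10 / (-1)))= -1.10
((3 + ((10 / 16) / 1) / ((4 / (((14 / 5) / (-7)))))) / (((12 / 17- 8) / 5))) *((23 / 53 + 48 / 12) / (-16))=938825 / 1682432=0.56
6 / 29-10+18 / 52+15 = 4187 / 754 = 5.55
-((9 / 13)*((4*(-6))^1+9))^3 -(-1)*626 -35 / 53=203215046 / 116441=1745.22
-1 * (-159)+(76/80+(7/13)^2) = 541611/3380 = 160.24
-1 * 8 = -8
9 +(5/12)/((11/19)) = 1283/132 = 9.72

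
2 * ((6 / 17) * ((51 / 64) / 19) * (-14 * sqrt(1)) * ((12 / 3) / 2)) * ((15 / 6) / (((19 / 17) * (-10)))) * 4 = 1071 / 1444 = 0.74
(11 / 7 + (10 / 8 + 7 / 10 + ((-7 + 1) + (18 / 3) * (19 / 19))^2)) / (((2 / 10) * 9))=493 / 252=1.96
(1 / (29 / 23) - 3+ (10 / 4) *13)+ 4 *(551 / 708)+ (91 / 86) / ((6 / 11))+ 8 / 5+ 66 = 102.95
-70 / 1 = -70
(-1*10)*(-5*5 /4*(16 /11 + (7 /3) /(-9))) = 44375 /594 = 74.71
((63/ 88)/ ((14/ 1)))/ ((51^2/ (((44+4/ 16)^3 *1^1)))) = 5545233/ 3255296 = 1.70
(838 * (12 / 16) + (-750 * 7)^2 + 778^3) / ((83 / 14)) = 6978637127 / 83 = 84079965.39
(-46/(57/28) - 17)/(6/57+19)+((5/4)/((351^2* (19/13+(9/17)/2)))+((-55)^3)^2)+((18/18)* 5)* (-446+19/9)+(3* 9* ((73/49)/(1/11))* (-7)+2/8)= 96876141694098570977/3499780284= 27680635306.45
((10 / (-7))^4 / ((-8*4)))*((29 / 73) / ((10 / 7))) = -3625 / 100156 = -0.04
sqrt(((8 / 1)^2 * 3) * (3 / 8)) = 6 * sqrt(2) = 8.49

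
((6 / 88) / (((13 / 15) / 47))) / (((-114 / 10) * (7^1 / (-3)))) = 10575 / 76076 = 0.14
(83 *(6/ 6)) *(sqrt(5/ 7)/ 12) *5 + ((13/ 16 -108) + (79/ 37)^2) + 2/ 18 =-20209907/ 197136 + 415 *sqrt(35)/ 84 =-73.29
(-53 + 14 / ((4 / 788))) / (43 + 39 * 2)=2705 / 121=22.36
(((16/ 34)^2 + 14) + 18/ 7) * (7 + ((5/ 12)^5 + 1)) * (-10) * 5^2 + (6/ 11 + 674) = -7605411242245/ 230719104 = -32963.94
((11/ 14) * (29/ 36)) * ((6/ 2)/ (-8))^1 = -319/ 1344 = -0.24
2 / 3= 0.67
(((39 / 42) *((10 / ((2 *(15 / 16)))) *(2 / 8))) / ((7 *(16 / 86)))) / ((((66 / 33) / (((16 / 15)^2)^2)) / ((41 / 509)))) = 187752448 / 3787914375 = 0.05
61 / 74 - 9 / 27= 109 / 222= 0.49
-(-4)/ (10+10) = 1/ 5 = 0.20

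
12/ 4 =3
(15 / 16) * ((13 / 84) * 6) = 195 / 224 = 0.87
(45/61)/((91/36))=1620/5551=0.29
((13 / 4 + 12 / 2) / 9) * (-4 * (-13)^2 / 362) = -6253 / 3258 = -1.92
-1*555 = -555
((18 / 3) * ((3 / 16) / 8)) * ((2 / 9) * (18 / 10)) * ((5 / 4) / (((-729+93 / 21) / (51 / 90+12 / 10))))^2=137641 / 263425884160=0.00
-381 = -381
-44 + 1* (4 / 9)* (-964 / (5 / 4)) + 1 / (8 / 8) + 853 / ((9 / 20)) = 7549 / 5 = 1509.80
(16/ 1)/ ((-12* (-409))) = 4/ 1227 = 0.00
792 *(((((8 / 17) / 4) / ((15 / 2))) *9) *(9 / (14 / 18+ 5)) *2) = 384912 / 1105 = 348.34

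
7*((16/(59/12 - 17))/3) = -448/145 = -3.09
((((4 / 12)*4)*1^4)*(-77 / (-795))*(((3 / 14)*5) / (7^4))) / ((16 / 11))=121 / 3054072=0.00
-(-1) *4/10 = 2/5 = 0.40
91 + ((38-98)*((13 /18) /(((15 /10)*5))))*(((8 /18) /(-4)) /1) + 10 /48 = 59519 /648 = 91.85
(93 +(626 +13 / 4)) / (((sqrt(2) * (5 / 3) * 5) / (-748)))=-1620729 * sqrt(2) / 50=-45841.14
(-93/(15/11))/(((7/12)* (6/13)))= -8866/35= -253.31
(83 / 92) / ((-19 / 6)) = -0.28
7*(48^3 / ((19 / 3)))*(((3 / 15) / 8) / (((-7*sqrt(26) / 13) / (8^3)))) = -569846.67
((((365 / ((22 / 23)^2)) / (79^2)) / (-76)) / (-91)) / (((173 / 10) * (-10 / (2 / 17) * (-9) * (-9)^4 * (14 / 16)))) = 193085 / 1587231076193309547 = 0.00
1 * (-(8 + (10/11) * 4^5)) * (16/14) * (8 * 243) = -160621056/77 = -2085987.74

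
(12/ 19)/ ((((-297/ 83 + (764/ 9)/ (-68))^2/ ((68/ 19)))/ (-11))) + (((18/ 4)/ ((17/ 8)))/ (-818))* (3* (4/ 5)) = -12653918557624044/ 11787599517320485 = -1.07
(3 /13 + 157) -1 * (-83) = 3123 /13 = 240.23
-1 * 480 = -480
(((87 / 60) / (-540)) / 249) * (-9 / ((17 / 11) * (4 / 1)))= 319 / 20318400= 0.00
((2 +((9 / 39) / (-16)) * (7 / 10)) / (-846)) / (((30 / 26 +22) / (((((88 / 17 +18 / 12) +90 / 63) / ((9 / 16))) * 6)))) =-2661377 / 303028740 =-0.01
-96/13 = -7.38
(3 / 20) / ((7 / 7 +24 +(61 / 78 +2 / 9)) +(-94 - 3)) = -351 / 166130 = -0.00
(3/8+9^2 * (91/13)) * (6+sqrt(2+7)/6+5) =104397/16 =6524.81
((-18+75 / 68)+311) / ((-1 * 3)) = -19999 / 204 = -98.03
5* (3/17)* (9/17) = 135/289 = 0.47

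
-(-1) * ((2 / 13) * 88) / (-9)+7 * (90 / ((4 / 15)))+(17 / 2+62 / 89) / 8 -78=380556881 / 166608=2284.15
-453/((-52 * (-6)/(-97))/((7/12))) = 102529/1248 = 82.15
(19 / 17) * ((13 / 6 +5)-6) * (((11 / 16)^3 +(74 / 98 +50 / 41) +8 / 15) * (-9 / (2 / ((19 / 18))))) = -126231980797 / 7194378240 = -17.55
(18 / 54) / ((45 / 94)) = 94 / 135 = 0.70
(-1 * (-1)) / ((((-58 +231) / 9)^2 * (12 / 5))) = 135 / 119716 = 0.00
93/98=0.95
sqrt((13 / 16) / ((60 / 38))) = sqrt(7410) / 120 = 0.72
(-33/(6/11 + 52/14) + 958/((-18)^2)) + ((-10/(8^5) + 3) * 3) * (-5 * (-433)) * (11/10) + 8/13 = 30312828979063/1414692864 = 21427.14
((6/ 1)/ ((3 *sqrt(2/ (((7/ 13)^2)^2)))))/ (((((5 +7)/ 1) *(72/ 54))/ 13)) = 49 *sqrt(2)/ 208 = 0.33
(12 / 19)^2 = 144 / 361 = 0.40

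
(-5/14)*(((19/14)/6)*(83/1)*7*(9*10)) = -118275/28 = -4224.11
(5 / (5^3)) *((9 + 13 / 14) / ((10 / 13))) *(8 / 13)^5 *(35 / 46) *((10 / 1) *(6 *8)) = 54657024 / 3284515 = 16.64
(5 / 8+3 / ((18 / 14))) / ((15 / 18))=71 / 20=3.55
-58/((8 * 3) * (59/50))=-725/354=-2.05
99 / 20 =4.95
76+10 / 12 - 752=-4051 / 6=-675.17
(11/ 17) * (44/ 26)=242/ 221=1.10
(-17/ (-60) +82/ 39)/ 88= 1861/ 68640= 0.03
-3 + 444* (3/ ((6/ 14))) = 3105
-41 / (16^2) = -41 / 256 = -0.16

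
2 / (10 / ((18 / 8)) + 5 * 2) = 9 / 65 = 0.14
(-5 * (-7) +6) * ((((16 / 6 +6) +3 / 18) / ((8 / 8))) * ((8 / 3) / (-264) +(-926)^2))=184466237279 / 594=310549221.01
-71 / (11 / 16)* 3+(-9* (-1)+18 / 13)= -42819 / 143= -299.43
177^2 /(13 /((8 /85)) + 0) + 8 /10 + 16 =269196 /1105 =243.62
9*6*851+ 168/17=781386/17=45963.88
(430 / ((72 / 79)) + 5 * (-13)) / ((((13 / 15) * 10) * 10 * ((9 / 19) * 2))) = 55651 / 11232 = 4.95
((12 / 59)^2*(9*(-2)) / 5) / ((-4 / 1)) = 648 / 17405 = 0.04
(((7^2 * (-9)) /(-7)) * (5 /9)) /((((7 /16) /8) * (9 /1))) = 640 /9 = 71.11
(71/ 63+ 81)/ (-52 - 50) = -2587/ 3213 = -0.81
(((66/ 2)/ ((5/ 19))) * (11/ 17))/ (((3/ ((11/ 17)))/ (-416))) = -10520224/ 1445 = -7280.43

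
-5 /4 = -1.25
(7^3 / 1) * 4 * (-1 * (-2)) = 2744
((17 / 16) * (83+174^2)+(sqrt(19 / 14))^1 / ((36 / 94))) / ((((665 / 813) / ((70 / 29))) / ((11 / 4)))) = 140107 * sqrt(266) / 92568+4615509129 / 17632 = 261793.58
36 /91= 0.40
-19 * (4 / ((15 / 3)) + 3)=-361 / 5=-72.20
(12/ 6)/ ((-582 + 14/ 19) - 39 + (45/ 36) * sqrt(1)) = -152/ 47045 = -0.00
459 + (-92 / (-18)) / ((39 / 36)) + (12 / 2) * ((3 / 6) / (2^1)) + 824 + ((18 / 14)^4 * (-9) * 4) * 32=-348103057 / 187278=-1858.75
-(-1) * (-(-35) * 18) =630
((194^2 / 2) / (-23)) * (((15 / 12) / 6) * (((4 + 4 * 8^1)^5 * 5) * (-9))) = 10667367187200 / 23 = 463798573356.52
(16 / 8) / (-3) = -2 / 3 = -0.67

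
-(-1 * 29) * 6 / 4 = 87 / 2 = 43.50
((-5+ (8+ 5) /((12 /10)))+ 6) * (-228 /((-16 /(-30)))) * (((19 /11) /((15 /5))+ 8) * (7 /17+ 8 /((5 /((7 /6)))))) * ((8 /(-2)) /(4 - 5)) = -221806627 /561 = -395377.23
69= 69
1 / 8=0.12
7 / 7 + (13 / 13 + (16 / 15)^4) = 3.29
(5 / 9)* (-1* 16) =-80 / 9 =-8.89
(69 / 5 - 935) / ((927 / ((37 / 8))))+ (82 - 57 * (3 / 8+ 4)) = -6376687 / 37080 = -171.97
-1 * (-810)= 810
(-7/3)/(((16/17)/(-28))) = 833/12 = 69.42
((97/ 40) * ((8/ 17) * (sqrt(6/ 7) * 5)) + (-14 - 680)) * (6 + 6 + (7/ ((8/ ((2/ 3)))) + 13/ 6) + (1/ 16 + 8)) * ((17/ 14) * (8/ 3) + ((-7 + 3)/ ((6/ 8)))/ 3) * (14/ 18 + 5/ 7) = -136914055/ 3969 + 38272805 * sqrt(42)/ 944622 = -34233.28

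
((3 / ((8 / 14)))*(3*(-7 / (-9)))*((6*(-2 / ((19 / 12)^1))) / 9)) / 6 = -98 / 57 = -1.72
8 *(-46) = -368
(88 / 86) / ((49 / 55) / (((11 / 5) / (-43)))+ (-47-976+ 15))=-5324 / 5335225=-0.00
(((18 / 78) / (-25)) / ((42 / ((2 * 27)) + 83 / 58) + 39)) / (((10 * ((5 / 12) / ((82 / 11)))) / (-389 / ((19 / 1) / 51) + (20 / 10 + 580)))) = 6765514632 / 36528366875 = 0.19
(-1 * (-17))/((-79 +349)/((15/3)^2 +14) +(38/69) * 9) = 5083/3552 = 1.43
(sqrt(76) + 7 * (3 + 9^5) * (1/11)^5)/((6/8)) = 551152/161051 + 8 * sqrt(19)/3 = 15.05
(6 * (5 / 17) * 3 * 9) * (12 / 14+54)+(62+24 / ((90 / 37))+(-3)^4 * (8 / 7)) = 708446 / 255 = 2778.22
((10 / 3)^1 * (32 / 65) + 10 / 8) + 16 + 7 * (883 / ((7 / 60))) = 8267827 / 156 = 52998.89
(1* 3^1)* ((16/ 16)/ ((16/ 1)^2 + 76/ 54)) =81/ 6950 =0.01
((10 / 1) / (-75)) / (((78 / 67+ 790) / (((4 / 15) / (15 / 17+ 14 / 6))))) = -1139 / 81499800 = -0.00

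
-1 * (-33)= 33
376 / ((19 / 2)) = 752 / 19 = 39.58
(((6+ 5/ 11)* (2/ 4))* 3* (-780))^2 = 6900624900/ 121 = 57029957.85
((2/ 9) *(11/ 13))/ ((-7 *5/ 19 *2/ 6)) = -418/ 1365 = -0.31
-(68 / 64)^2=-289 / 256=-1.13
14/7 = 2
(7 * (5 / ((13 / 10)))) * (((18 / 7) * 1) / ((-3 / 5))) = -1500 / 13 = -115.38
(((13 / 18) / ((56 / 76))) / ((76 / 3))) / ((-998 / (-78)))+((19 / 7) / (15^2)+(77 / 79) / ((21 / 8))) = 54835537 / 141915600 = 0.39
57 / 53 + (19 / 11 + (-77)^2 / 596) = 4430471 / 347468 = 12.75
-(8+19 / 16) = -147 / 16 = -9.19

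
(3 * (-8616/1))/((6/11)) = -47388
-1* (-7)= 7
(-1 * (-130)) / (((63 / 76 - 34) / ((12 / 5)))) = -23712 / 2521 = -9.41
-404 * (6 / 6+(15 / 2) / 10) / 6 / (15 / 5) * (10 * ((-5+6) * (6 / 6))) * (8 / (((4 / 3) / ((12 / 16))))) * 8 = -14140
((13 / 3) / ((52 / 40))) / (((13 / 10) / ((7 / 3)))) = 700 / 117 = 5.98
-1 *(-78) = 78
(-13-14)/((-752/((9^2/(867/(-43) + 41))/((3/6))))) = 94041/336896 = 0.28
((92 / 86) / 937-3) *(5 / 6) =-604135 / 241746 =-2.50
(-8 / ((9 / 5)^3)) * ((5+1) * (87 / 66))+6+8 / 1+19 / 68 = 623483 / 181764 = 3.43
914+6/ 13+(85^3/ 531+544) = 18051385/ 6903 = 2615.01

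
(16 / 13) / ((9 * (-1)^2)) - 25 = -2909 / 117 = -24.86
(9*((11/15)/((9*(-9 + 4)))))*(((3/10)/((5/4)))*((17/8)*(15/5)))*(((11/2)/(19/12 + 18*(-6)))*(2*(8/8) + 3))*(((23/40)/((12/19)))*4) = 2696727/12770000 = 0.21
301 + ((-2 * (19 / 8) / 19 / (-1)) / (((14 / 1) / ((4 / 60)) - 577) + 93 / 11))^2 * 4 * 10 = 9364192477 / 31110272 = 301.00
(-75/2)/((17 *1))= -75/34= -2.21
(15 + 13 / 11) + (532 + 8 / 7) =42298 / 77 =549.32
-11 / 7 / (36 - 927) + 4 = 4.00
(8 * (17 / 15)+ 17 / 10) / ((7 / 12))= 646 / 35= 18.46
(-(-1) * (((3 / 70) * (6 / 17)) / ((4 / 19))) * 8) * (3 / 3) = 342 / 595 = 0.57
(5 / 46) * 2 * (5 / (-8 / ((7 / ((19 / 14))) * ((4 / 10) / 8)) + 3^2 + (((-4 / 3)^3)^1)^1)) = -33075 / 742187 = -0.04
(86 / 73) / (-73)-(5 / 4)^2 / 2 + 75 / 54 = 907807 / 1534752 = 0.59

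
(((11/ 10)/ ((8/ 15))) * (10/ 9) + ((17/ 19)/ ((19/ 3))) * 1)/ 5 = 21079/ 43320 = 0.49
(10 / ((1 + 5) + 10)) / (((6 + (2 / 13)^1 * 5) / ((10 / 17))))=0.05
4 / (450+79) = 4 / 529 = 0.01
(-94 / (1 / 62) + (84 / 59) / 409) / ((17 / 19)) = -2672072296 / 410227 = -6513.64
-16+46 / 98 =-761 / 49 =-15.53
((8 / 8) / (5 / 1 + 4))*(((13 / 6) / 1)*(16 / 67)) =104 / 1809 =0.06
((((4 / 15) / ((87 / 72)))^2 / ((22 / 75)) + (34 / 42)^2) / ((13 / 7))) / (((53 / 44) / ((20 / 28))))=67018300 / 255537009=0.26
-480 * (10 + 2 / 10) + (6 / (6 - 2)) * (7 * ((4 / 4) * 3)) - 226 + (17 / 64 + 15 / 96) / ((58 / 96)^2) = -8560277 / 1682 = -5089.34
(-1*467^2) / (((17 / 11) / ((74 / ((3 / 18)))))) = -1065146676 / 17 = -62655686.82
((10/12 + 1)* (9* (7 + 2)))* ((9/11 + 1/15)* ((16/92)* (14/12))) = 3066/115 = 26.66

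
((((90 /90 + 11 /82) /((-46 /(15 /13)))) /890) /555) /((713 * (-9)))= 1 /111418128120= 0.00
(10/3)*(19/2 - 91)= -815/3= -271.67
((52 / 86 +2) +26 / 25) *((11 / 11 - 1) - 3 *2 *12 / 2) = -141048 / 1075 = -131.21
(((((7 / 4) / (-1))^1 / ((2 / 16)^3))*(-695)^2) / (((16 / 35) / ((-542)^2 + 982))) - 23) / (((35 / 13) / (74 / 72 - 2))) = 3627579615842299 / 36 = 100766100440063.86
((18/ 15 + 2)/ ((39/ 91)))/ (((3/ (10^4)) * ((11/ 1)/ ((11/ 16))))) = 14000/ 9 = 1555.56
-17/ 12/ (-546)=17/ 6552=0.00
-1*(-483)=483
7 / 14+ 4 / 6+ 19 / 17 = 233 / 102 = 2.28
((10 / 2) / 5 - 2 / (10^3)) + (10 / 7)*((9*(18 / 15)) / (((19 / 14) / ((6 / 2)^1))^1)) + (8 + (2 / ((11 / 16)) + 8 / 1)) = 5644291 / 104500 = 54.01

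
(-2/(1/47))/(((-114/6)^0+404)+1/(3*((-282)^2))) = -22425768/96621661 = -0.23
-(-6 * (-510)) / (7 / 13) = -39780 / 7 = -5682.86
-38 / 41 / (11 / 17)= -646 / 451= -1.43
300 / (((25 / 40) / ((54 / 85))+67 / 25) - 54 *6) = -3240000 / 3459631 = -0.94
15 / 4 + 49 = 211 / 4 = 52.75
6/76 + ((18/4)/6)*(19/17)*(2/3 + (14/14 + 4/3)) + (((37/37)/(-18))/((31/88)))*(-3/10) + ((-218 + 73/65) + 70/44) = -3653732725/17182308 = -212.65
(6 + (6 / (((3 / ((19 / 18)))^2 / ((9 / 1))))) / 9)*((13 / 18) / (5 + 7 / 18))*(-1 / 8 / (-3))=42601 / 1131408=0.04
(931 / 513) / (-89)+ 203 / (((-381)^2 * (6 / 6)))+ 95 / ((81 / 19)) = 22.26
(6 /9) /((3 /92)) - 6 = 130 /9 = 14.44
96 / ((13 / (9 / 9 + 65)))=6336 / 13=487.38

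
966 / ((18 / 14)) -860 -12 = -362 / 3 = -120.67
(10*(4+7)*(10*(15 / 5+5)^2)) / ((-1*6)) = -11733.33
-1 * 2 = -2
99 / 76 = 1.30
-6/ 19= -0.32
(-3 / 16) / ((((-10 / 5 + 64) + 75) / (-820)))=615 / 548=1.12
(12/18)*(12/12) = 2/3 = 0.67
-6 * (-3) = 18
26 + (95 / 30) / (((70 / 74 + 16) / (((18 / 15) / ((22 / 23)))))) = 95231 / 3630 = 26.23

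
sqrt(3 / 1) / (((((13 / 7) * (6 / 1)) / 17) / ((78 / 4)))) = 119 * sqrt(3) / 4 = 51.53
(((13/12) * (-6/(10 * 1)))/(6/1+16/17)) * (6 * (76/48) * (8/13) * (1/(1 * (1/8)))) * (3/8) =-969/590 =-1.64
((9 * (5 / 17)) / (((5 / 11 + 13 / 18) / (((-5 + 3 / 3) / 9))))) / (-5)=0.20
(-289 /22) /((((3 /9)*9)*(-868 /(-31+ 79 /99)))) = -0.15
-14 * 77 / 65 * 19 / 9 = -20482 / 585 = -35.01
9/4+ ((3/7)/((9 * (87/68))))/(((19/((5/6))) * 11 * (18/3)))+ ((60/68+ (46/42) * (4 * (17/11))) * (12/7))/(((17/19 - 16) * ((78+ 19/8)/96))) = 811688057071/669345924492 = 1.21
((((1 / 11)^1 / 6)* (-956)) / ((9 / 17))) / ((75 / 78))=-211276 / 7425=-28.45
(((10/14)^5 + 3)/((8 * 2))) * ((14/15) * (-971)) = -25996583/144060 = -180.46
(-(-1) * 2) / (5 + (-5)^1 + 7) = 2 / 7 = 0.29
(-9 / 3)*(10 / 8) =-15 / 4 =-3.75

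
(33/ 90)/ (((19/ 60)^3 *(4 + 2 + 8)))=39600/ 48013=0.82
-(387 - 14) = -373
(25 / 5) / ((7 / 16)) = 11.43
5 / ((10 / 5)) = 5 / 2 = 2.50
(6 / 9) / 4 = 1 / 6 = 0.17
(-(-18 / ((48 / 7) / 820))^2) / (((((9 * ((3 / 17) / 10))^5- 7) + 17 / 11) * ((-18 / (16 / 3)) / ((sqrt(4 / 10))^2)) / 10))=-25729484271260000000 / 25556952486069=-1006750.87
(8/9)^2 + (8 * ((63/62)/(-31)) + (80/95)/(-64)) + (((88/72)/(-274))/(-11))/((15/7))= 2086695313/4052402460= 0.51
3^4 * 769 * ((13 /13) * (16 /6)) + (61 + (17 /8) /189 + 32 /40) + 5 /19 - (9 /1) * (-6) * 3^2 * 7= 24356758207 /143640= 169568.07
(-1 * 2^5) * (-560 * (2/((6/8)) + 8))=573440/3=191146.67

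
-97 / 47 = -2.06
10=10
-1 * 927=-927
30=30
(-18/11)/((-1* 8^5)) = 9/180224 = 0.00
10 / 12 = 5 / 6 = 0.83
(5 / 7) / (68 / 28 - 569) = -5 / 3966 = -0.00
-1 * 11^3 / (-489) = 1331 / 489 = 2.72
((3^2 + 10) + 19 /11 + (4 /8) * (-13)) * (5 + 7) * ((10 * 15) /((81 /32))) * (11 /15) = 200320 /27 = 7419.26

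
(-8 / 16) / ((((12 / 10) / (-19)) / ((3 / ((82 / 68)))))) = 1615 / 82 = 19.70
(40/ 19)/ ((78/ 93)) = 620/ 247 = 2.51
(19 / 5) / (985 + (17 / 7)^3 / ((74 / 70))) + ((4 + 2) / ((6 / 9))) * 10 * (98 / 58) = 39919657463 / 262503650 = 152.07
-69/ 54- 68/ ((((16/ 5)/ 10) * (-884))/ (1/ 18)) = -263/ 208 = -1.26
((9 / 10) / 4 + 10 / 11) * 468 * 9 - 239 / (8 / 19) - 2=4207.17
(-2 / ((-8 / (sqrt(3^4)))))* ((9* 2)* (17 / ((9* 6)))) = 51 / 4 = 12.75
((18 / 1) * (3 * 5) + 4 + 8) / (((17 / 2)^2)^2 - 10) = 0.05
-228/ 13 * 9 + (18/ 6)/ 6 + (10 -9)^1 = -4065/ 26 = -156.35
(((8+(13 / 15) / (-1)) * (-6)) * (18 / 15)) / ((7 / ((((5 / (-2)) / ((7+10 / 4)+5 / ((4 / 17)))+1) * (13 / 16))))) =-157183 / 28700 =-5.48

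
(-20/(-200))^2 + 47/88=1197/2200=0.54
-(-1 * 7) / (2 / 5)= 35 / 2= 17.50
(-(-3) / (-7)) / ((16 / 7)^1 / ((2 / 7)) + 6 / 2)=-0.04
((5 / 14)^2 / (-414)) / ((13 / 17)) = -425 / 1054872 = -0.00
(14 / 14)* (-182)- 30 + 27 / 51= -3595 / 17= -211.47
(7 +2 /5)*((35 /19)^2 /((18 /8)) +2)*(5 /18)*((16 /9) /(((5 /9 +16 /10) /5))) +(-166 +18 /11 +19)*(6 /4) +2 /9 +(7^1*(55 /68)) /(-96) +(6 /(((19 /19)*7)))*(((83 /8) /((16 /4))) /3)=-89062086063311 /475240639104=-187.40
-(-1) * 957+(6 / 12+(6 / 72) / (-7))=80429 / 84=957.49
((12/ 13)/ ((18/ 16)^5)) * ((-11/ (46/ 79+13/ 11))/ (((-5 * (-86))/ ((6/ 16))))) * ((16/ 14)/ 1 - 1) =-78307328/ 196785024345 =-0.00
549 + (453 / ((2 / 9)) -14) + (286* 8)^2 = 10475035 / 2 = 5237517.50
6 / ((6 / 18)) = 18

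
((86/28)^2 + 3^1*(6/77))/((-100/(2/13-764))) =20697099/280280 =73.84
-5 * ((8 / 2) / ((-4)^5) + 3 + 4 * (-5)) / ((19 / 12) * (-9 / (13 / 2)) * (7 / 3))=-282945 / 17024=-16.62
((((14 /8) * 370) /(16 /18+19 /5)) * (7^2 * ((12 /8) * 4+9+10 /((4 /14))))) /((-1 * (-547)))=71386875 /115417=618.51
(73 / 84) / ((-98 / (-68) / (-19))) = -23579 / 2058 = -11.46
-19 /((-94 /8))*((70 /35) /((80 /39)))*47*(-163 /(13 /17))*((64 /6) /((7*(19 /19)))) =-842384 /35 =-24068.11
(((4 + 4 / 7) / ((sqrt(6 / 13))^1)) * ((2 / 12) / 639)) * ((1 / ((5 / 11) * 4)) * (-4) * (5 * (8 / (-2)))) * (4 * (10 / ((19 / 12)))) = 1.95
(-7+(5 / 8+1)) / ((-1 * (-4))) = -43 / 32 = -1.34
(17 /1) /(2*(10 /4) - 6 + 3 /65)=-1105 /62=-17.82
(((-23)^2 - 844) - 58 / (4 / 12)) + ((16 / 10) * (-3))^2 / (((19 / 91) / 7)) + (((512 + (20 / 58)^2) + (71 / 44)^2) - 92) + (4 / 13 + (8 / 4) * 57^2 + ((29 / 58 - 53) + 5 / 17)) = 1222450224875327 / 170917775600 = 7152.27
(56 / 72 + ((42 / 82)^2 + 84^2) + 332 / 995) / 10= 53118576514 / 75266775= 705.74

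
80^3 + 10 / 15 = 1536002 / 3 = 512000.67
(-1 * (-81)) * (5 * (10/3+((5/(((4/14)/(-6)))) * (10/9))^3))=-643123650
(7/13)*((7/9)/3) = 49/351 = 0.14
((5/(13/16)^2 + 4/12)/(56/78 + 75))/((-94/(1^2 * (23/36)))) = -0.00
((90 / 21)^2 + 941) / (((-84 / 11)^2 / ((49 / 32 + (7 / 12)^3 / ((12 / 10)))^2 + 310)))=191307637952248169 / 37165897875456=5147.40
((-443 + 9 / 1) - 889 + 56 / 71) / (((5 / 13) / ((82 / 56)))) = -7148063 / 1420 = -5033.85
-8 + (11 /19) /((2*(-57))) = -17339 /2166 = -8.01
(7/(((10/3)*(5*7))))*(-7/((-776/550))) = 231/776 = 0.30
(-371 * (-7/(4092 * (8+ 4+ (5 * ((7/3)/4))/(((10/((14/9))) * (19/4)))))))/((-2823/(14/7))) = -148029/3982133210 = -0.00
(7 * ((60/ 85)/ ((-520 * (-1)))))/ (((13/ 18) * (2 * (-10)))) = -189/ 287300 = -0.00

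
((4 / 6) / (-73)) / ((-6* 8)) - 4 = -21023 / 5256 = -4.00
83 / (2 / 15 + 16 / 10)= 1245 / 26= 47.88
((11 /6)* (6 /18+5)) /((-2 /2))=-88 /9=-9.78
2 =2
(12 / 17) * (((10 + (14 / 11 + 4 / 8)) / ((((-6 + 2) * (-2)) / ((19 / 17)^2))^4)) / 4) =13196228482857 / 10686190726897664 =0.00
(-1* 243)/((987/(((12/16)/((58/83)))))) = -20169/76328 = -0.26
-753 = -753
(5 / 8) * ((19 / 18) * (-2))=-95 / 72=-1.32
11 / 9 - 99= -880 / 9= -97.78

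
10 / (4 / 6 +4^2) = 0.60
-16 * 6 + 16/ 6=-280/ 3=-93.33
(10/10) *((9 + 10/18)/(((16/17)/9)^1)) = 731/8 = 91.38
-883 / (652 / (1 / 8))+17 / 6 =2.66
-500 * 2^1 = -1000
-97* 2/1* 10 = -1940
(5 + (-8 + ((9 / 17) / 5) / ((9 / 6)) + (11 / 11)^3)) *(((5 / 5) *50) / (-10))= 164 / 17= 9.65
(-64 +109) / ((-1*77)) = -45 / 77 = -0.58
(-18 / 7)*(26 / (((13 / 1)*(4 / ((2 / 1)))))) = -18 / 7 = -2.57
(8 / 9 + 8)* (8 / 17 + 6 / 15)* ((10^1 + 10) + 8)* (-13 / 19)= -430976 / 2907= -148.25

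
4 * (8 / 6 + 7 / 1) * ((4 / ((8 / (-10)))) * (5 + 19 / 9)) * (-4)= 4740.74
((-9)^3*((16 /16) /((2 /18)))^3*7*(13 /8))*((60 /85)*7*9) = -9140253759 /34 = -268830992.91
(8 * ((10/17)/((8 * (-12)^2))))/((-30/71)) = -71/7344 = -0.01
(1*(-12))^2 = 144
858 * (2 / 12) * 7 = 1001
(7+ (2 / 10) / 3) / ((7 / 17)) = 1802 / 105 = 17.16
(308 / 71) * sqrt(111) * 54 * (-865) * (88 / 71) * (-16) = 20256445440 * sqrt(111) / 5041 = 42335825.32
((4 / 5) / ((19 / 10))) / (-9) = -8 / 171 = -0.05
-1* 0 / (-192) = 0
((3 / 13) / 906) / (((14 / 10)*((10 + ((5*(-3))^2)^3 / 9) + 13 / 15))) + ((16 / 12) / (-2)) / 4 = -260866536433 / 1565199219948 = -0.17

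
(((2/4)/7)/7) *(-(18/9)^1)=-1/49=-0.02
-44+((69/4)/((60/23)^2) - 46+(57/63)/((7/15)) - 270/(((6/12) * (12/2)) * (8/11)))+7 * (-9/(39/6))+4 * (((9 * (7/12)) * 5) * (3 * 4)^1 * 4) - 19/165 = 162144764009/33633600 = 4820.92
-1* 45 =-45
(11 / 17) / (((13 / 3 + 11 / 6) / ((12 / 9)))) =88 / 629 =0.14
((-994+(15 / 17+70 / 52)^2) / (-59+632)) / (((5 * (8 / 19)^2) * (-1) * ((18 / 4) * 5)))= 23250998117 / 268664572800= 0.09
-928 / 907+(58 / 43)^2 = 1335276 / 1677043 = 0.80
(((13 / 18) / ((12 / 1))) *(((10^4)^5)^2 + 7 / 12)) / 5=1560000000000000000000000000000000000000091 / 12960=120370370370370370370370400000000000000.00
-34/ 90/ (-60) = 17/ 2700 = 0.01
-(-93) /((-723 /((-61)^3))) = 7036411 /241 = 29196.73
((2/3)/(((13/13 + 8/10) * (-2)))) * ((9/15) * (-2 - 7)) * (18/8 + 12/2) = 33/4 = 8.25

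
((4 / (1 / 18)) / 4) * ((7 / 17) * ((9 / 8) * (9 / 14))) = 729 / 136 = 5.36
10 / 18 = 5 / 9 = 0.56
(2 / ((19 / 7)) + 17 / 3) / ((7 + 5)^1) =365 / 684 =0.53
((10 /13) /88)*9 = 45 /572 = 0.08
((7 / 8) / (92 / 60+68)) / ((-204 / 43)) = -215 / 81056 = -0.00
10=10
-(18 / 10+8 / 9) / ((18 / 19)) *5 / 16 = -2299 / 2592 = -0.89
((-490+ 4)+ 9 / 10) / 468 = -539 / 520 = -1.04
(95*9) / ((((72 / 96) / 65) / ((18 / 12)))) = 111150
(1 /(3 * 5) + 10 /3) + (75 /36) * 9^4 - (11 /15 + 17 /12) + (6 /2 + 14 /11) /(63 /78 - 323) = 1259648268 /92147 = 13669.99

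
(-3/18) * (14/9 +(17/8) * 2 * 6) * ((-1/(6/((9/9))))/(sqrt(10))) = 487 * sqrt(10)/6480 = 0.24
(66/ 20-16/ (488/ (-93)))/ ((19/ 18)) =34857/ 5795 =6.02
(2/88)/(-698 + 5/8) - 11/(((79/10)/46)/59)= -18321101418/4848151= -3778.99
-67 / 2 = -33.50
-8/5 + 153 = 757/5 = 151.40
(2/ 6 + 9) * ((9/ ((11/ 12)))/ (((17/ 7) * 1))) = 7056/ 187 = 37.73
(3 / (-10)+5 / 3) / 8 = 0.17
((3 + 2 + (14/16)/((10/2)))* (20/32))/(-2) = -207/128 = -1.62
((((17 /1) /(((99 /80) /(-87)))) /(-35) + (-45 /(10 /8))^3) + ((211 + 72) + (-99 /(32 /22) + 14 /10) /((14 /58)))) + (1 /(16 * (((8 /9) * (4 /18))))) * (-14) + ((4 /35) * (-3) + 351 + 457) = -6772816301 /147840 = -45811.80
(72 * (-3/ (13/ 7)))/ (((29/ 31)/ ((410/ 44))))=-4804380/ 4147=-1158.52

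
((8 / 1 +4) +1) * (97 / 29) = 1261 / 29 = 43.48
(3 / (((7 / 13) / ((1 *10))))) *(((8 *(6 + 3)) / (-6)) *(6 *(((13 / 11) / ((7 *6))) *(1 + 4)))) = -304200 / 539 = -564.38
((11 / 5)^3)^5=4177248169415651 / 30517578125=136880.07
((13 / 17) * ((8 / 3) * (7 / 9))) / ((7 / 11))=1144 / 459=2.49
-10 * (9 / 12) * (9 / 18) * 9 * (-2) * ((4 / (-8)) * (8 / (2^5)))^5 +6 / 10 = 195933 / 327680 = 0.60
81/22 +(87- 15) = 1665/22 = 75.68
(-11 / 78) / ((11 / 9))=-3 / 26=-0.12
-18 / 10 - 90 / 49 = -891 / 245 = -3.64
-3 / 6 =-1 / 2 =-0.50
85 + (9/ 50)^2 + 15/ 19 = 4076539/ 47500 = 85.82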